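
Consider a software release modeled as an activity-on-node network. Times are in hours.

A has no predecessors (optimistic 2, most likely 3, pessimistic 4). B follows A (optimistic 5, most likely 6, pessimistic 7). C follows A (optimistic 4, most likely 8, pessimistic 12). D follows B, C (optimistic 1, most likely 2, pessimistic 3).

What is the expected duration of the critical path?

te_A = (2 + 4·3 + 4)/6 = 18/6 = 3
te_B = (5 + 4·6 + 7)/6 = 36/6 = 6
te_C = (4 + 4·8 + 12)/6 = 48/6 = 8
te_D = (1 + 4·2 + 3)/6 = 12/6 = 2

Forward pass:
ES_A = 0; EF_A = 3
ES_B = 3; EF_B = 3+6 = 9
ES_C = 3; EF_C = 3+8 = 11
ES_D = max(EF_B=9, EF_C=11) = 11; EF_D = 11+2 = 13
Expected project duration μ = 13 hours. Critical path: A → C → D.

13 hours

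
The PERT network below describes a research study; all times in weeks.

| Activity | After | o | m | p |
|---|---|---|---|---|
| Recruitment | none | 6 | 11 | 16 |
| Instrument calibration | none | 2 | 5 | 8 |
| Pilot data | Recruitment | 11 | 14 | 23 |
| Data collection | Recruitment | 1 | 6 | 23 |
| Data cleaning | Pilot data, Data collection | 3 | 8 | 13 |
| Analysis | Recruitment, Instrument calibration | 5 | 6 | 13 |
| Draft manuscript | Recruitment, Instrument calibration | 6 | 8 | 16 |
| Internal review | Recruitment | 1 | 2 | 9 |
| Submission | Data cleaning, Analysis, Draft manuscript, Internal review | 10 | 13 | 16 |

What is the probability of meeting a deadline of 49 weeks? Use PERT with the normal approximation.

0.731

te_Recruitment = (6 + 4·11 + 16)/6 = 66/6 = 11; σ²_Recruitment = ((16−6)/6)² = 2.778
te_Instrument calibration = (2 + 4·5 + 8)/6 = 30/6 = 5; σ²_Instrument calibration = ((8−2)/6)² = 1.000
te_Pilot data = (11 + 4·14 + 23)/6 = 90/6 = 15; σ²_Pilot data = ((23−11)/6)² = 4.000
te_Data collection = (1 + 4·6 + 23)/6 = 48/6 = 8; σ²_Data collection = ((23−1)/6)² = 13.444
te_Data cleaning = (3 + 4·8 + 13)/6 = 48/6 = 8; σ²_Data cleaning = ((13−3)/6)² = 2.778
te_Analysis = (5 + 4·6 + 13)/6 = 42/6 = 7; σ²_Analysis = ((13−5)/6)² = 1.778
te_Draft manuscript = (6 + 4·8 + 16)/6 = 54/6 = 9; σ²_Draft manuscript = ((16−6)/6)² = 2.778
te_Internal review = (1 + 4·2 + 9)/6 = 18/6 = 3; σ²_Internal review = ((9−1)/6)² = 1.778
te_Submission = (10 + 4·13 + 16)/6 = 78/6 = 13; σ²_Submission = ((16−10)/6)² = 1.000

Forward pass:
ES_Recruitment = 0; EF_Recruitment = 11
ES_Instrument calibration = 0; EF_Instrument calibration = 5
ES_Pilot data = 11; EF_Pilot data = 11+15 = 26
ES_Data collection = 11; EF_Data collection = 11+8 = 19
ES_Data cleaning = max(EF_Pilot data=26, EF_Data collection=19) = 26; EF_Data cleaning = 26+8 = 34
ES_Analysis = max(EF_Recruitment=11, EF_Instrument calibration=5) = 11; EF_Analysis = 11+7 = 18
ES_Draft manuscript = max(EF_Recruitment=11, EF_Instrument calibration=5) = 11; EF_Draft manuscript = 11+9 = 20
ES_Internal review = 11; EF_Internal review = 11+3 = 14
ES_Submission = max(EF_Data cleaning=34, EF_Analysis=18, EF_Draft manuscript=20, EF_Internal review=14) = 34; EF_Submission = 34+13 = 47
Expected project duration μ = 47 weeks. Critical path: Recruitment → Pilot data → Data cleaning → Submission.

Variance along critical path = 2.778 + 4.000 + 2.778 + 1.000 = 10.556; σ = √10.556 = 3.249 weeks.
Z = (49 − 47) / 3.249 = 0.616
P(T ≤ 49) = Φ(0.616) ≈ 0.731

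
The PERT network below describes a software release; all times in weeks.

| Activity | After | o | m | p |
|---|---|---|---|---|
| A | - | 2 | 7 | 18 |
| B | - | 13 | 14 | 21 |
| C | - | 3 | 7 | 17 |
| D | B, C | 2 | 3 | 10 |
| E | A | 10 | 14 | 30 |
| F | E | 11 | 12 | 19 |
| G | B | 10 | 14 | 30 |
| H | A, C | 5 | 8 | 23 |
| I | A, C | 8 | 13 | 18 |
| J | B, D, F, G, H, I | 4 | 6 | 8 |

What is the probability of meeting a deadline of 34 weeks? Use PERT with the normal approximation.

0.023

te_A = (2 + 4·7 + 18)/6 = 48/6 = 8; σ²_A = ((18−2)/6)² = 7.111
te_B = (13 + 4·14 + 21)/6 = 90/6 = 15; σ²_B = ((21−13)/6)² = 1.778
te_C = (3 + 4·7 + 17)/6 = 48/6 = 8; σ²_C = ((17−3)/6)² = 5.444
te_D = (2 + 4·3 + 10)/6 = 24/6 = 4; σ²_D = ((10−2)/6)² = 1.778
te_E = (10 + 4·14 + 30)/6 = 96/6 = 16; σ²_E = ((30−10)/6)² = 11.111
te_F = (11 + 4·12 + 19)/6 = 78/6 = 13; σ²_F = ((19−11)/6)² = 1.778
te_G = (10 + 4·14 + 30)/6 = 96/6 = 16; σ²_G = ((30−10)/6)² = 11.111
te_H = (5 + 4·8 + 23)/6 = 60/6 = 10; σ²_H = ((23−5)/6)² = 9.000
te_I = (8 + 4·13 + 18)/6 = 78/6 = 13; σ²_I = ((18−8)/6)² = 2.778
te_J = (4 + 4·6 + 8)/6 = 36/6 = 6; σ²_J = ((8−4)/6)² = 0.444

Forward pass:
ES_A = 0; EF_A = 8
ES_B = 0; EF_B = 15
ES_C = 0; EF_C = 8
ES_D = max(EF_B=15, EF_C=8) = 15; EF_D = 15+4 = 19
ES_E = 8; EF_E = 8+16 = 24
ES_F = 24; EF_F = 24+13 = 37
ES_G = 15; EF_G = 15+16 = 31
ES_H = max(EF_A=8, EF_C=8) = 8; EF_H = 8+10 = 18
ES_I = max(EF_A=8, EF_C=8) = 8; EF_I = 8+13 = 21
ES_J = max(EF_B=15, EF_D=19, EF_F=37, EF_G=31, EF_H=18, EF_I=21) = 37; EF_J = 37+6 = 43
Expected project duration μ = 43 weeks. Critical path: A → E → F → J.

Variance along critical path = 7.111 + 11.111 + 1.778 + 0.444 = 20.444; σ = √20.444 = 4.522 weeks.
Z = (34 − 43) / 4.522 = -1.990
P(T ≤ 34) = Φ(-1.990) ≈ 0.023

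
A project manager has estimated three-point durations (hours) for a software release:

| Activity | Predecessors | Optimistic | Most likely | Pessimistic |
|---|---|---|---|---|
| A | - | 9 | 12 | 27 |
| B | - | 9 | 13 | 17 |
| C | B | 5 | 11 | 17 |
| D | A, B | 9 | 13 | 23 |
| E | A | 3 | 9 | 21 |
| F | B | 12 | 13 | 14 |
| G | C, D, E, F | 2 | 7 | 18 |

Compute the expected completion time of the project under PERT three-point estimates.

36 hours

te_A = (9 + 4·12 + 27)/6 = 84/6 = 14
te_B = (9 + 4·13 + 17)/6 = 78/6 = 13
te_C = (5 + 4·11 + 17)/6 = 66/6 = 11
te_D = (9 + 4·13 + 23)/6 = 84/6 = 14
te_E = (3 + 4·9 + 21)/6 = 60/6 = 10
te_F = (12 + 4·13 + 14)/6 = 78/6 = 13
te_G = (2 + 4·7 + 18)/6 = 48/6 = 8

Forward pass:
ES_A = 0; EF_A = 14
ES_B = 0; EF_B = 13
ES_C = 13; EF_C = 13+11 = 24
ES_D = max(EF_A=14, EF_B=13) = 14; EF_D = 14+14 = 28
ES_E = 14; EF_E = 14+10 = 24
ES_F = 13; EF_F = 13+13 = 26
ES_G = max(EF_C=24, EF_D=28, EF_E=24, EF_F=26) = 28; EF_G = 28+8 = 36
Expected project duration μ = 36 hours. Critical path: A → D → G.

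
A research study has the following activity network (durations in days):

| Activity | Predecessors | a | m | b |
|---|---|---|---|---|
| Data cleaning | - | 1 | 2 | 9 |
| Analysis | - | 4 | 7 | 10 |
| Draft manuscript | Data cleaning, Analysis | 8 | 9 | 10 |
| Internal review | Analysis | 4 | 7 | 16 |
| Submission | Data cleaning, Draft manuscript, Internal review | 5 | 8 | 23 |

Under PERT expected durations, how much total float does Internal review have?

1 days

te_Data cleaning = (1 + 4·2 + 9)/6 = 18/6 = 3
te_Analysis = (4 + 4·7 + 10)/6 = 42/6 = 7
te_Draft manuscript = (8 + 4·9 + 10)/6 = 54/6 = 9
te_Internal review = (4 + 4·7 + 16)/6 = 48/6 = 8
te_Submission = (5 + 4·8 + 23)/6 = 60/6 = 10

Forward pass:
ES_Data cleaning = 0; EF_Data cleaning = 3
ES_Analysis = 0; EF_Analysis = 7
ES_Draft manuscript = max(EF_Data cleaning=3, EF_Analysis=7) = 7; EF_Draft manuscript = 7+9 = 16
ES_Internal review = 7; EF_Internal review = 7+8 = 15
ES_Submission = max(EF_Data cleaning=3, EF_Draft manuscript=16, EF_Internal review=15) = 16; EF_Submission = 16+10 = 26
Expected project duration μ = 26 days. Critical path: Analysis → Draft manuscript → Submission.

Backward pass:
LF_Submission = 26; LS_Submission = 26−10 = 16
LF_Internal review = LS_Submission = 16; LS_Internal review = 16−8 = 8
LF_Draft manuscript = LS_Submission = 16; LS_Draft manuscript = 16−9 = 7
LF_Analysis = min(LS_Draft manuscript=7, LS_Internal review=8) = 7; LS_Analysis = 7−7 = 0
LF_Data cleaning = min(LS_Draft manuscript=7, LS_Submission=16) = 7; LS_Data cleaning = 7−3 = 4
Slack_Internal review = LS_Internal review − ES_Internal review = 8 − 7 = 1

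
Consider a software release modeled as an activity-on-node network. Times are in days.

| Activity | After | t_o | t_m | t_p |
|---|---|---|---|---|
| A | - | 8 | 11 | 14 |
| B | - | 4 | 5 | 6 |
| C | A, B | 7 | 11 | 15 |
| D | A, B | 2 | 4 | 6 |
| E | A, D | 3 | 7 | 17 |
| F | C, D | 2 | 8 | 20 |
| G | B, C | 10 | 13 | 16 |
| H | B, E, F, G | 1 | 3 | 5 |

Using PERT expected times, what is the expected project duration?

te_A = (8 + 4·11 + 14)/6 = 66/6 = 11
te_B = (4 + 4·5 + 6)/6 = 30/6 = 5
te_C = (7 + 4·11 + 15)/6 = 66/6 = 11
te_D = (2 + 4·4 + 6)/6 = 24/6 = 4
te_E = (3 + 4·7 + 17)/6 = 48/6 = 8
te_F = (2 + 4·8 + 20)/6 = 54/6 = 9
te_G = (10 + 4·13 + 16)/6 = 78/6 = 13
te_H = (1 + 4·3 + 5)/6 = 18/6 = 3

Forward pass:
ES_A = 0; EF_A = 11
ES_B = 0; EF_B = 5
ES_C = max(EF_A=11, EF_B=5) = 11; EF_C = 11+11 = 22
ES_D = max(EF_A=11, EF_B=5) = 11; EF_D = 11+4 = 15
ES_E = max(EF_A=11, EF_D=15) = 15; EF_E = 15+8 = 23
ES_F = max(EF_C=22, EF_D=15) = 22; EF_F = 22+9 = 31
ES_G = max(EF_B=5, EF_C=22) = 22; EF_G = 22+13 = 35
ES_H = max(EF_B=5, EF_E=23, EF_F=31, EF_G=35) = 35; EF_H = 35+3 = 38
Expected project duration μ = 38 days. Critical path: A → C → G → H.

38 days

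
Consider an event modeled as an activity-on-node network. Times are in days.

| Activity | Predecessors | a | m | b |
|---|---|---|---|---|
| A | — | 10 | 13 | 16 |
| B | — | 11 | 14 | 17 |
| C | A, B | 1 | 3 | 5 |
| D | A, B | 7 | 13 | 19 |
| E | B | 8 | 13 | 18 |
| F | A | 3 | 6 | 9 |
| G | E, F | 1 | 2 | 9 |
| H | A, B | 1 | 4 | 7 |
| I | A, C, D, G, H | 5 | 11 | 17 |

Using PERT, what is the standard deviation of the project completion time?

te_A = (10 + 4·13 + 16)/6 = 78/6 = 13; σ²_A = ((16−10)/6)² = 1.000
te_B = (11 + 4·14 + 17)/6 = 84/6 = 14; σ²_B = ((17−11)/6)² = 1.000
te_C = (1 + 4·3 + 5)/6 = 18/6 = 3; σ²_C = ((5−1)/6)² = 0.444
te_D = (7 + 4·13 + 19)/6 = 78/6 = 13; σ²_D = ((19−7)/6)² = 4.000
te_E = (8 + 4·13 + 18)/6 = 78/6 = 13; σ²_E = ((18−8)/6)² = 2.778
te_F = (3 + 4·6 + 9)/6 = 36/6 = 6; σ²_F = ((9−3)/6)² = 1.000
te_G = (1 + 4·2 + 9)/6 = 18/6 = 3; σ²_G = ((9−1)/6)² = 1.778
te_H = (1 + 4·4 + 7)/6 = 24/6 = 4; σ²_H = ((7−1)/6)² = 1.000
te_I = (5 + 4·11 + 17)/6 = 66/6 = 11; σ²_I = ((17−5)/6)² = 4.000

Forward pass:
ES_A = 0; EF_A = 13
ES_B = 0; EF_B = 14
ES_C = max(EF_A=13, EF_B=14) = 14; EF_C = 14+3 = 17
ES_D = max(EF_A=13, EF_B=14) = 14; EF_D = 14+13 = 27
ES_E = 14; EF_E = 14+13 = 27
ES_F = 13; EF_F = 13+6 = 19
ES_G = max(EF_E=27, EF_F=19) = 27; EF_G = 27+3 = 30
ES_H = max(EF_A=13, EF_B=14) = 14; EF_H = 14+4 = 18
ES_I = max(EF_A=13, EF_C=17, EF_D=27, EF_G=30, EF_H=18) = 30; EF_I = 30+11 = 41
Expected project duration μ = 41 days. Critical path: B → E → G → I.

Variance along critical path = 1.000 + 2.778 + 1.778 + 4.000 = 9.556
σ = √9.556 = 3.091 days

3.09 days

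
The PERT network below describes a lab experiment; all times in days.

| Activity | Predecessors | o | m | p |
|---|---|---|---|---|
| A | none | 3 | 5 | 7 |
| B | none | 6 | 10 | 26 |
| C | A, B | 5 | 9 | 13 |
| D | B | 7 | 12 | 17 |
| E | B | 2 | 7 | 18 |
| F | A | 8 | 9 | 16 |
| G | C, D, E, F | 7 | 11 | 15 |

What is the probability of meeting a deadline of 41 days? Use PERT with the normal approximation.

0.935

te_A = (3 + 4·5 + 7)/6 = 30/6 = 5; σ²_A = ((7−3)/6)² = 0.444
te_B = (6 + 4·10 + 26)/6 = 72/6 = 12; σ²_B = ((26−6)/6)² = 11.111
te_C = (5 + 4·9 + 13)/6 = 54/6 = 9; σ²_C = ((13−5)/6)² = 1.778
te_D = (7 + 4·12 + 17)/6 = 72/6 = 12; σ²_D = ((17−7)/6)² = 2.778
te_E = (2 + 4·7 + 18)/6 = 48/6 = 8; σ²_E = ((18−2)/6)² = 7.111
te_F = (8 + 4·9 + 16)/6 = 60/6 = 10; σ²_F = ((16−8)/6)² = 1.778
te_G = (7 + 4·11 + 15)/6 = 66/6 = 11; σ²_G = ((15−7)/6)² = 1.778

Forward pass:
ES_A = 0; EF_A = 5
ES_B = 0; EF_B = 12
ES_C = max(EF_A=5, EF_B=12) = 12; EF_C = 12+9 = 21
ES_D = 12; EF_D = 12+12 = 24
ES_E = 12; EF_E = 12+8 = 20
ES_F = 5; EF_F = 5+10 = 15
ES_G = max(EF_C=21, EF_D=24, EF_E=20, EF_F=15) = 24; EF_G = 24+11 = 35
Expected project duration μ = 35 days. Critical path: B → D → G.

Variance along critical path = 11.111 + 2.778 + 1.778 = 15.667; σ = √15.667 = 3.958 days.
Z = (41 − 35) / 3.958 = 1.516
P(T ≤ 41) = Φ(1.516) ≈ 0.935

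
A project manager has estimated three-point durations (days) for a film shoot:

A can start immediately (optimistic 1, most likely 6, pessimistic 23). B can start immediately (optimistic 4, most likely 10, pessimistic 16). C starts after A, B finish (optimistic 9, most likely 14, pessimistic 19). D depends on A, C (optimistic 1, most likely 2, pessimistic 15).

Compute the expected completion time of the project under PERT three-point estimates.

28 days

te_A = (1 + 4·6 + 23)/6 = 48/6 = 8
te_B = (4 + 4·10 + 16)/6 = 60/6 = 10
te_C = (9 + 4·14 + 19)/6 = 84/6 = 14
te_D = (1 + 4·2 + 15)/6 = 24/6 = 4

Forward pass:
ES_A = 0; EF_A = 8
ES_B = 0; EF_B = 10
ES_C = max(EF_A=8, EF_B=10) = 10; EF_C = 10+14 = 24
ES_D = max(EF_A=8, EF_C=24) = 24; EF_D = 24+4 = 28
Expected project duration μ = 28 days. Critical path: B → C → D.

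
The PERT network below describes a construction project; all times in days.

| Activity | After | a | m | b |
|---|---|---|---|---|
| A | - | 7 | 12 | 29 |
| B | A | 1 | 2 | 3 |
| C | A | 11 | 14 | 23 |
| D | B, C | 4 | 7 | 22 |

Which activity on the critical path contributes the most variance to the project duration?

te_A = (7 + 4·12 + 29)/6 = 84/6 = 14; σ²_A = ((29−7)/6)² = 13.444
te_B = (1 + 4·2 + 3)/6 = 12/6 = 2; σ²_B = ((3−1)/6)² = 0.111
te_C = (11 + 4·14 + 23)/6 = 90/6 = 15; σ²_C = ((23−11)/6)² = 4.000
te_D = (4 + 4·7 + 22)/6 = 54/6 = 9; σ²_D = ((22−4)/6)² = 9.000

Forward pass:
ES_A = 0; EF_A = 14
ES_B = 14; EF_B = 14+2 = 16
ES_C = 14; EF_C = 14+15 = 29
ES_D = max(EF_B=16, EF_C=29) = 29; EF_D = 29+9 = 38
Expected project duration μ = 38 days. Critical path: A → C → D.

Variances on critical path: σ²_A=13.444, σ²_C=4.000, σ²_D=9.000.
Largest is σ²_A = 13.444.

A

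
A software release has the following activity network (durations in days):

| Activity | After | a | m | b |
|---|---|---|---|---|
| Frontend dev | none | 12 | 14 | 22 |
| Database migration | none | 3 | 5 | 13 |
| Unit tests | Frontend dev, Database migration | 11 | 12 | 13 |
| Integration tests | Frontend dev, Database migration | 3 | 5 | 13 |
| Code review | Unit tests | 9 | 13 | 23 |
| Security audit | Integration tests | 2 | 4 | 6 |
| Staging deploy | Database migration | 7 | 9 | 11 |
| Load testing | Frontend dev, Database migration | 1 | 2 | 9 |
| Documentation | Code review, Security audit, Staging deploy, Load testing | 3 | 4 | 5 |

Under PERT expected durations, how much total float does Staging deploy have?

te_Frontend dev = (12 + 4·14 + 22)/6 = 90/6 = 15
te_Database migration = (3 + 4·5 + 13)/6 = 36/6 = 6
te_Unit tests = (11 + 4·12 + 13)/6 = 72/6 = 12
te_Integration tests = (3 + 4·5 + 13)/6 = 36/6 = 6
te_Code review = (9 + 4·13 + 23)/6 = 84/6 = 14
te_Security audit = (2 + 4·4 + 6)/6 = 24/6 = 4
te_Staging deploy = (7 + 4·9 + 11)/6 = 54/6 = 9
te_Load testing = (1 + 4·2 + 9)/6 = 18/6 = 3
te_Documentation = (3 + 4·4 + 5)/6 = 24/6 = 4

Forward pass:
ES_Frontend dev = 0; EF_Frontend dev = 15
ES_Database migration = 0; EF_Database migration = 6
ES_Unit tests = max(EF_Frontend dev=15, EF_Database migration=6) = 15; EF_Unit tests = 15+12 = 27
ES_Integration tests = max(EF_Frontend dev=15, EF_Database migration=6) = 15; EF_Integration tests = 15+6 = 21
ES_Code review = 27; EF_Code review = 27+14 = 41
ES_Security audit = 21; EF_Security audit = 21+4 = 25
ES_Staging deploy = 6; EF_Staging deploy = 6+9 = 15
ES_Load testing = max(EF_Frontend dev=15, EF_Database migration=6) = 15; EF_Load testing = 15+3 = 18
ES_Documentation = max(EF_Code review=41, EF_Security audit=25, EF_Staging deploy=15, EF_Load testing=18) = 41; EF_Documentation = 41+4 = 45
Expected project duration μ = 45 days. Critical path: Frontend dev → Unit tests → Code review → Documentation.

Backward pass:
LF_Documentation = 45; LS_Documentation = 45−4 = 41
LF_Load testing = LS_Documentation = 41; LS_Load testing = 41−3 = 38
LF_Staging deploy = LS_Documentation = 41; LS_Staging deploy = 41−9 = 32
LF_Security audit = LS_Documentation = 41; LS_Security audit = 41−4 = 37
LF_Code review = LS_Documentation = 41; LS_Code review = 41−14 = 27
LF_Integration tests = LS_Security audit = 37; LS_Integration tests = 37−6 = 31
LF_Unit tests = LS_Code review = 27; LS_Unit tests = 27−12 = 15
LF_Database migration = min(LS_Unit tests=15, LS_Integration tests=31, LS_Staging deploy=32, LS_Load testing=38) = 15; LS_Database migration = 15−6 = 9
LF_Frontend dev = min(LS_Unit tests=15, LS_Integration tests=31, LS_Load testing=38) = 15; LS_Frontend dev = 15−15 = 0
Slack_Staging deploy = LS_Staging deploy − ES_Staging deploy = 32 − 6 = 26

26 days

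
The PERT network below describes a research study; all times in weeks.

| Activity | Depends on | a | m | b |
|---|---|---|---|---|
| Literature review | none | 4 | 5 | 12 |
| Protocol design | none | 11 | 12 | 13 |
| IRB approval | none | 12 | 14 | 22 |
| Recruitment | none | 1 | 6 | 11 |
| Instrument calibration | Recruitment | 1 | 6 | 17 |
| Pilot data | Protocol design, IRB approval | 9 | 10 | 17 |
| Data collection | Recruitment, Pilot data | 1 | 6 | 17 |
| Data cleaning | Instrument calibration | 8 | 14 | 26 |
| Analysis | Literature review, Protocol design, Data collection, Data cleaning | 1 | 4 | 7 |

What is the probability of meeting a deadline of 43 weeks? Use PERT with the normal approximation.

te_Literature review = (4 + 4·5 + 12)/6 = 36/6 = 6; σ²_Literature review = ((12−4)/6)² = 1.778
te_Protocol design = (11 + 4·12 + 13)/6 = 72/6 = 12; σ²_Protocol design = ((13−11)/6)² = 0.111
te_IRB approval = (12 + 4·14 + 22)/6 = 90/6 = 15; σ²_IRB approval = ((22−12)/6)² = 2.778
te_Recruitment = (1 + 4·6 + 11)/6 = 36/6 = 6; σ²_Recruitment = ((11−1)/6)² = 2.778
te_Instrument calibration = (1 + 4·6 + 17)/6 = 42/6 = 7; σ²_Instrument calibration = ((17−1)/6)² = 7.111
te_Pilot data = (9 + 4·10 + 17)/6 = 66/6 = 11; σ²_Pilot data = ((17−9)/6)² = 1.778
te_Data collection = (1 + 4·6 + 17)/6 = 42/6 = 7; σ²_Data collection = ((17−1)/6)² = 7.111
te_Data cleaning = (8 + 4·14 + 26)/6 = 90/6 = 15; σ²_Data cleaning = ((26−8)/6)² = 9.000
te_Analysis = (1 + 4·4 + 7)/6 = 24/6 = 4; σ²_Analysis = ((7−1)/6)² = 1.000

Forward pass:
ES_Literature review = 0; EF_Literature review = 6
ES_Protocol design = 0; EF_Protocol design = 12
ES_IRB approval = 0; EF_IRB approval = 15
ES_Recruitment = 0; EF_Recruitment = 6
ES_Instrument calibration = 6; EF_Instrument calibration = 6+7 = 13
ES_Pilot data = max(EF_Protocol design=12, EF_IRB approval=15) = 15; EF_Pilot data = 15+11 = 26
ES_Data collection = max(EF_Recruitment=6, EF_Pilot data=26) = 26; EF_Data collection = 26+7 = 33
ES_Data cleaning = 13; EF_Data cleaning = 13+15 = 28
ES_Analysis = max(EF_Literature review=6, EF_Protocol design=12, EF_Data collection=33, EF_Data cleaning=28) = 33; EF_Analysis = 33+4 = 37
Expected project duration μ = 37 weeks. Critical path: IRB approval → Pilot data → Data collection → Analysis.

Variance along critical path = 2.778 + 1.778 + 7.111 + 1.000 = 12.667; σ = √12.667 = 3.559 weeks.
Z = (43 − 37) / 3.559 = 1.686
P(T ≤ 43) = Φ(1.686) ≈ 0.954

0.954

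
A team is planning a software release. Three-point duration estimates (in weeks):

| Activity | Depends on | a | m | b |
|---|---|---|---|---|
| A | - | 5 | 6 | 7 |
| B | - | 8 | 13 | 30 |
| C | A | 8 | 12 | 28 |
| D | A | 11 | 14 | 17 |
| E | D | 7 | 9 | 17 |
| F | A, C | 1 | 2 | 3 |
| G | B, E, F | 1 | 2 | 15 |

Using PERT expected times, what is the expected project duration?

34 weeks

te_A = (5 + 4·6 + 7)/6 = 36/6 = 6
te_B = (8 + 4·13 + 30)/6 = 90/6 = 15
te_C = (8 + 4·12 + 28)/6 = 84/6 = 14
te_D = (11 + 4·14 + 17)/6 = 84/6 = 14
te_E = (7 + 4·9 + 17)/6 = 60/6 = 10
te_F = (1 + 4·2 + 3)/6 = 12/6 = 2
te_G = (1 + 4·2 + 15)/6 = 24/6 = 4

Forward pass:
ES_A = 0; EF_A = 6
ES_B = 0; EF_B = 15
ES_C = 6; EF_C = 6+14 = 20
ES_D = 6; EF_D = 6+14 = 20
ES_E = 20; EF_E = 20+10 = 30
ES_F = max(EF_A=6, EF_C=20) = 20; EF_F = 20+2 = 22
ES_G = max(EF_B=15, EF_E=30, EF_F=22) = 30; EF_G = 30+4 = 34
Expected project duration μ = 34 weeks. Critical path: A → D → E → G.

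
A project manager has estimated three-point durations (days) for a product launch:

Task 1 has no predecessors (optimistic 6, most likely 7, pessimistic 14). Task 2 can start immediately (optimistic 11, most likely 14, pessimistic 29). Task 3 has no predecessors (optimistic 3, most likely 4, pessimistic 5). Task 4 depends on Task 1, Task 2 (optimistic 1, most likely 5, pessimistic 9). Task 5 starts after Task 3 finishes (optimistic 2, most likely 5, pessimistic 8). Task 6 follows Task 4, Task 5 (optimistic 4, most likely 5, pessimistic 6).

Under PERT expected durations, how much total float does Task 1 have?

8 days

te_Task 1 = (6 + 4·7 + 14)/6 = 48/6 = 8
te_Task 2 = (11 + 4·14 + 29)/6 = 96/6 = 16
te_Task 3 = (3 + 4·4 + 5)/6 = 24/6 = 4
te_Task 4 = (1 + 4·5 + 9)/6 = 30/6 = 5
te_Task 5 = (2 + 4·5 + 8)/6 = 30/6 = 5
te_Task 6 = (4 + 4·5 + 6)/6 = 30/6 = 5

Forward pass:
ES_Task 1 = 0; EF_Task 1 = 8
ES_Task 2 = 0; EF_Task 2 = 16
ES_Task 3 = 0; EF_Task 3 = 4
ES_Task 4 = max(EF_Task 1=8, EF_Task 2=16) = 16; EF_Task 4 = 16+5 = 21
ES_Task 5 = 4; EF_Task 5 = 4+5 = 9
ES_Task 6 = max(EF_Task 4=21, EF_Task 5=9) = 21; EF_Task 6 = 21+5 = 26
Expected project duration μ = 26 days. Critical path: Task 2 → Task 4 → Task 6.

Backward pass:
LF_Task 6 = 26; LS_Task 6 = 26−5 = 21
LF_Task 5 = LS_Task 6 = 21; LS_Task 5 = 21−5 = 16
LF_Task 4 = LS_Task 6 = 21; LS_Task 4 = 21−5 = 16
LF_Task 3 = LS_Task 5 = 16; LS_Task 3 = 16−4 = 12
LF_Task 2 = LS_Task 4 = 16; LS_Task 2 = 16−16 = 0
LF_Task 1 = LS_Task 4 = 16; LS_Task 1 = 16−8 = 8
Slack_Task 1 = LS_Task 1 − ES_Task 1 = 8 − 0 = 8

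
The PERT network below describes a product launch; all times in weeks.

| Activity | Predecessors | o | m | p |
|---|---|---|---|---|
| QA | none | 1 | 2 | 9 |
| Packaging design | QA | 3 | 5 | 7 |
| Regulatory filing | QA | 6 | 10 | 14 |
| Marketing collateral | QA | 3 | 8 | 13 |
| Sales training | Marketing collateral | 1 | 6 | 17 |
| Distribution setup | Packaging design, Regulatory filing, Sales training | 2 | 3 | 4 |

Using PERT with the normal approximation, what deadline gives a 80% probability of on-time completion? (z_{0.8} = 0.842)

te_QA = (1 + 4·2 + 9)/6 = 18/6 = 3; σ²_QA = ((9−1)/6)² = 1.778
te_Packaging design = (3 + 4·5 + 7)/6 = 30/6 = 5; σ²_Packaging design = ((7−3)/6)² = 0.444
te_Regulatory filing = (6 + 4·10 + 14)/6 = 60/6 = 10; σ²_Regulatory filing = ((14−6)/6)² = 1.778
te_Marketing collateral = (3 + 4·8 + 13)/6 = 48/6 = 8; σ²_Marketing collateral = ((13−3)/6)² = 2.778
te_Sales training = (1 + 4·6 + 17)/6 = 42/6 = 7; σ²_Sales training = ((17−1)/6)² = 7.111
te_Distribution setup = (2 + 4·3 + 4)/6 = 18/6 = 3; σ²_Distribution setup = ((4−2)/6)² = 0.111

Forward pass:
ES_QA = 0; EF_QA = 3
ES_Packaging design = 3; EF_Packaging design = 3+5 = 8
ES_Regulatory filing = 3; EF_Regulatory filing = 3+10 = 13
ES_Marketing collateral = 3; EF_Marketing collateral = 3+8 = 11
ES_Sales training = 11; EF_Sales training = 11+7 = 18
ES_Distribution setup = max(EF_Packaging design=8, EF_Regulatory filing=13, EF_Sales training=18) = 18; EF_Distribution setup = 18+3 = 21
Expected project duration μ = 21 weeks. Critical path: QA → Marketing collateral → Sales training → Distribution setup.

Variance along critical path = 1.778 + 2.778 + 7.111 + 0.111 = 11.778; σ = 3.432 weeks.
D = μ + z·σ = 21 + 0.842·3.432 = 23.9 weeks

23.9 weeks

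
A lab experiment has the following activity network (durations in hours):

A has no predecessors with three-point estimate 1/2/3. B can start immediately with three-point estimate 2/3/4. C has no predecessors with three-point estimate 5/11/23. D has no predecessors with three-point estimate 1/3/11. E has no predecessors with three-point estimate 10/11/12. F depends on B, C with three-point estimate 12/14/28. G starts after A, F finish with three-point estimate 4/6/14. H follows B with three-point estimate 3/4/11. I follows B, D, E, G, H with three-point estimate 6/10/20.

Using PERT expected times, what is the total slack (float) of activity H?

te_A = (1 + 4·2 + 3)/6 = 12/6 = 2
te_B = (2 + 4·3 + 4)/6 = 18/6 = 3
te_C = (5 + 4·11 + 23)/6 = 72/6 = 12
te_D = (1 + 4·3 + 11)/6 = 24/6 = 4
te_E = (10 + 4·11 + 12)/6 = 66/6 = 11
te_F = (12 + 4·14 + 28)/6 = 96/6 = 16
te_G = (4 + 4·6 + 14)/6 = 42/6 = 7
te_H = (3 + 4·4 + 11)/6 = 30/6 = 5
te_I = (6 + 4·10 + 20)/6 = 66/6 = 11

Forward pass:
ES_A = 0; EF_A = 2
ES_B = 0; EF_B = 3
ES_C = 0; EF_C = 12
ES_D = 0; EF_D = 4
ES_E = 0; EF_E = 11
ES_F = max(EF_B=3, EF_C=12) = 12; EF_F = 12+16 = 28
ES_G = max(EF_A=2, EF_F=28) = 28; EF_G = 28+7 = 35
ES_H = 3; EF_H = 3+5 = 8
ES_I = max(EF_B=3, EF_D=4, EF_E=11, EF_G=35, EF_H=8) = 35; EF_I = 35+11 = 46
Expected project duration μ = 46 hours. Critical path: C → F → G → I.

Backward pass:
LF_I = 46; LS_I = 46−11 = 35
LF_H = LS_I = 35; LS_H = 35−5 = 30
LF_G = LS_I = 35; LS_G = 35−7 = 28
LF_F = LS_G = 28; LS_F = 28−16 = 12
LF_E = LS_I = 35; LS_E = 35−11 = 24
LF_D = LS_I = 35; LS_D = 35−4 = 31
LF_C = LS_F = 12; LS_C = 12−12 = 0
LF_B = min(LS_F=12, LS_H=30, LS_I=35) = 12; LS_B = 12−3 = 9
LF_A = LS_G = 28; LS_A = 28−2 = 26
Slack_H = LS_H − ES_H = 30 − 3 = 27

27 hours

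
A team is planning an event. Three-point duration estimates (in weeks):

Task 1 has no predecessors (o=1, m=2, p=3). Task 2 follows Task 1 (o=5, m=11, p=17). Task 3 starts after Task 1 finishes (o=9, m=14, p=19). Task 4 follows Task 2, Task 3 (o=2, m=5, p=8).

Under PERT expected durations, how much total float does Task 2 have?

3 weeks

te_Task 1 = (1 + 4·2 + 3)/6 = 12/6 = 2
te_Task 2 = (5 + 4·11 + 17)/6 = 66/6 = 11
te_Task 3 = (9 + 4·14 + 19)/6 = 84/6 = 14
te_Task 4 = (2 + 4·5 + 8)/6 = 30/6 = 5

Forward pass:
ES_Task 1 = 0; EF_Task 1 = 2
ES_Task 2 = 2; EF_Task 2 = 2+11 = 13
ES_Task 3 = 2; EF_Task 3 = 2+14 = 16
ES_Task 4 = max(EF_Task 2=13, EF_Task 3=16) = 16; EF_Task 4 = 16+5 = 21
Expected project duration μ = 21 weeks. Critical path: Task 1 → Task 3 → Task 4.

Backward pass:
LF_Task 4 = 21; LS_Task 4 = 21−5 = 16
LF_Task 3 = LS_Task 4 = 16; LS_Task 3 = 16−14 = 2
LF_Task 2 = LS_Task 4 = 16; LS_Task 2 = 16−11 = 5
LF_Task 1 = min(LS_Task 2=5, LS_Task 3=2) = 2; LS_Task 1 = 2−2 = 0
Slack_Task 2 = LS_Task 2 − ES_Task 2 = 5 − 2 = 3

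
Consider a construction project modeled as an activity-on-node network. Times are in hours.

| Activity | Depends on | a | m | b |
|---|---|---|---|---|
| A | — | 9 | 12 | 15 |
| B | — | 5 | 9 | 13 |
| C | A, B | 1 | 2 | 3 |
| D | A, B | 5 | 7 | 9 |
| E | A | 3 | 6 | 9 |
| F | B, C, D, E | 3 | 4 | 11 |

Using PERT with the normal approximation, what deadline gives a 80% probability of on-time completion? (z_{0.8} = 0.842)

te_A = (9 + 4·12 + 15)/6 = 72/6 = 12; σ²_A = ((15−9)/6)² = 1.000
te_B = (5 + 4·9 + 13)/6 = 54/6 = 9; σ²_B = ((13−5)/6)² = 1.778
te_C = (1 + 4·2 + 3)/6 = 12/6 = 2; σ²_C = ((3−1)/6)² = 0.111
te_D = (5 + 4·7 + 9)/6 = 42/6 = 7; σ²_D = ((9−5)/6)² = 0.444
te_E = (3 + 4·6 + 9)/6 = 36/6 = 6; σ²_E = ((9−3)/6)² = 1.000
te_F = (3 + 4·4 + 11)/6 = 30/6 = 5; σ²_F = ((11−3)/6)² = 1.778

Forward pass:
ES_A = 0; EF_A = 12
ES_B = 0; EF_B = 9
ES_C = max(EF_A=12, EF_B=9) = 12; EF_C = 12+2 = 14
ES_D = max(EF_A=12, EF_B=9) = 12; EF_D = 12+7 = 19
ES_E = 12; EF_E = 12+6 = 18
ES_F = max(EF_B=9, EF_C=14, EF_D=19, EF_E=18) = 19; EF_F = 19+5 = 24
Expected project duration μ = 24 hours. Critical path: A → D → F.

Variance along critical path = 1.000 + 0.444 + 1.778 = 3.222; σ = 1.795 hours.
D = μ + z·σ = 24 + 0.842·1.795 = 25.5 hours

25.5 hours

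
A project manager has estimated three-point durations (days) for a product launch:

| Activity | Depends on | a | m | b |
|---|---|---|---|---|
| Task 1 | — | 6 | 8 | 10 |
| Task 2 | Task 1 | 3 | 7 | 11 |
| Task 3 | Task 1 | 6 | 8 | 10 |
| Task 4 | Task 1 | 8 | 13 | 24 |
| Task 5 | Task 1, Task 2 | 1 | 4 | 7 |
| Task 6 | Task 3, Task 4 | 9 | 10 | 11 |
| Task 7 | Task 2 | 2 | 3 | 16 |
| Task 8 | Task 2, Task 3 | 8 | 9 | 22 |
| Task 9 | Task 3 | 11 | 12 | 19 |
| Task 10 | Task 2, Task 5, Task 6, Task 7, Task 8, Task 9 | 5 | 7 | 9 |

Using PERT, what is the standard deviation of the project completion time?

te_Task 1 = (6 + 4·8 + 10)/6 = 48/6 = 8; σ²_Task 1 = ((10−6)/6)² = 0.444
te_Task 2 = (3 + 4·7 + 11)/6 = 42/6 = 7; σ²_Task 2 = ((11−3)/6)² = 1.778
te_Task 3 = (6 + 4·8 + 10)/6 = 48/6 = 8; σ²_Task 3 = ((10−6)/6)² = 0.444
te_Task 4 = (8 + 4·13 + 24)/6 = 84/6 = 14; σ²_Task 4 = ((24−8)/6)² = 7.111
te_Task 5 = (1 + 4·4 + 7)/6 = 24/6 = 4; σ²_Task 5 = ((7−1)/6)² = 1.000
te_Task 6 = (9 + 4·10 + 11)/6 = 60/6 = 10; σ²_Task 6 = ((11−9)/6)² = 0.111
te_Task 7 = (2 + 4·3 + 16)/6 = 30/6 = 5; σ²_Task 7 = ((16−2)/6)² = 5.444
te_Task 8 = (8 + 4·9 + 22)/6 = 66/6 = 11; σ²_Task 8 = ((22−8)/6)² = 5.444
te_Task 9 = (11 + 4·12 + 19)/6 = 78/6 = 13; σ²_Task 9 = ((19−11)/6)² = 1.778
te_Task 10 = (5 + 4·7 + 9)/6 = 42/6 = 7; σ²_Task 10 = ((9−5)/6)² = 0.444

Forward pass:
ES_Task 1 = 0; EF_Task 1 = 8
ES_Task 2 = 8; EF_Task 2 = 8+7 = 15
ES_Task 3 = 8; EF_Task 3 = 8+8 = 16
ES_Task 4 = 8; EF_Task 4 = 8+14 = 22
ES_Task 5 = max(EF_Task 1=8, EF_Task 2=15) = 15; EF_Task 5 = 15+4 = 19
ES_Task 6 = max(EF_Task 3=16, EF_Task 4=22) = 22; EF_Task 6 = 22+10 = 32
ES_Task 7 = 15; EF_Task 7 = 15+5 = 20
ES_Task 8 = max(EF_Task 2=15, EF_Task 3=16) = 16; EF_Task 8 = 16+11 = 27
ES_Task 9 = 16; EF_Task 9 = 16+13 = 29
ES_Task 10 = max(EF_Task 2=15, EF_Task 5=19, EF_Task 6=32, EF_Task 7=20, EF_Task 8=27, EF_Task 9=29) = 32; EF_Task 10 = 32+7 = 39
Expected project duration μ = 39 days. Critical path: Task 1 → Task 4 → Task 6 → Task 10.

Variance along critical path = 0.444 + 7.111 + 0.111 + 0.444 = 8.111
σ = √8.111 = 2.848 days

2.85 days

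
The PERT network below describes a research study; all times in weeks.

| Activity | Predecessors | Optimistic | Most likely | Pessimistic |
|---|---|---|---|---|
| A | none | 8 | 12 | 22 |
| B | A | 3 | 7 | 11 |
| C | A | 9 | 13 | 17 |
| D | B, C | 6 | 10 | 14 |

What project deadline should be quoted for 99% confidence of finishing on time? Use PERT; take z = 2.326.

43.0 weeks

te_A = (8 + 4·12 + 22)/6 = 78/6 = 13; σ²_A = ((22−8)/6)² = 5.444
te_B = (3 + 4·7 + 11)/6 = 42/6 = 7; σ²_B = ((11−3)/6)² = 1.778
te_C = (9 + 4·13 + 17)/6 = 78/6 = 13; σ²_C = ((17−9)/6)² = 1.778
te_D = (6 + 4·10 + 14)/6 = 60/6 = 10; σ²_D = ((14−6)/6)² = 1.778

Forward pass:
ES_A = 0; EF_A = 13
ES_B = 13; EF_B = 13+7 = 20
ES_C = 13; EF_C = 13+13 = 26
ES_D = max(EF_B=20, EF_C=26) = 26; EF_D = 26+10 = 36
Expected project duration μ = 36 weeks. Critical path: A → C → D.

Variance along critical path = 5.444 + 1.778 + 1.778 = 9.000; σ = 3.000 weeks.
D = μ + z·σ = 36 + 2.326·3.000 = 43.0 weeks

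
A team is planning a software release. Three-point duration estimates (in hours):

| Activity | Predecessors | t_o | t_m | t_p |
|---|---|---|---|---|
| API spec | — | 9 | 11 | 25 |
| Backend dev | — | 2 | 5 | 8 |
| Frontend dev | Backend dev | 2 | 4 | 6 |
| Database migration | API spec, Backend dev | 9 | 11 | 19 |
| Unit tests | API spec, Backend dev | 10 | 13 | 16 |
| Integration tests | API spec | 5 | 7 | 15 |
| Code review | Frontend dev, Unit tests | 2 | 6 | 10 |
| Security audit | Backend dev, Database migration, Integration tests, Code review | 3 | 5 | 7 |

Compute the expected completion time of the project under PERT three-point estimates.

te_API spec = (9 + 4·11 + 25)/6 = 78/6 = 13
te_Backend dev = (2 + 4·5 + 8)/6 = 30/6 = 5
te_Frontend dev = (2 + 4·4 + 6)/6 = 24/6 = 4
te_Database migration = (9 + 4·11 + 19)/6 = 72/6 = 12
te_Unit tests = (10 + 4·13 + 16)/6 = 78/6 = 13
te_Integration tests = (5 + 4·7 + 15)/6 = 48/6 = 8
te_Code review = (2 + 4·6 + 10)/6 = 36/6 = 6
te_Security audit = (3 + 4·5 + 7)/6 = 30/6 = 5

Forward pass:
ES_API spec = 0; EF_API spec = 13
ES_Backend dev = 0; EF_Backend dev = 5
ES_Frontend dev = 5; EF_Frontend dev = 5+4 = 9
ES_Database migration = max(EF_API spec=13, EF_Backend dev=5) = 13; EF_Database migration = 13+12 = 25
ES_Unit tests = max(EF_API spec=13, EF_Backend dev=5) = 13; EF_Unit tests = 13+13 = 26
ES_Integration tests = 13; EF_Integration tests = 13+8 = 21
ES_Code review = max(EF_Frontend dev=9, EF_Unit tests=26) = 26; EF_Code review = 26+6 = 32
ES_Security audit = max(EF_Backend dev=5, EF_Database migration=25, EF_Integration tests=21, EF_Code review=32) = 32; EF_Security audit = 32+5 = 37
Expected project duration μ = 37 hours. Critical path: API spec → Unit tests → Code review → Security audit.

37 hours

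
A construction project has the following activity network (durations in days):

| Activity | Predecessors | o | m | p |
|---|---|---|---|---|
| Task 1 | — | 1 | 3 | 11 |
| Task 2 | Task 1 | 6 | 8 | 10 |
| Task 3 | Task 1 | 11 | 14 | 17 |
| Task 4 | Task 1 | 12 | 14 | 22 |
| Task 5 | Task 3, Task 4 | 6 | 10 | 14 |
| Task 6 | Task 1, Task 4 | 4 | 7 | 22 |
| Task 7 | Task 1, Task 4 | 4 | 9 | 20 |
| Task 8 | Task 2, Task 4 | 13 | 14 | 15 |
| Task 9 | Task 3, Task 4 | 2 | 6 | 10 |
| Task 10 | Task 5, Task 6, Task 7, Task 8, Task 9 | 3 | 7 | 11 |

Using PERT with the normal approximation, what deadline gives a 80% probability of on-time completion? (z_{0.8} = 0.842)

42.3 days

te_Task 1 = (1 + 4·3 + 11)/6 = 24/6 = 4; σ²_Task 1 = ((11−1)/6)² = 2.778
te_Task 2 = (6 + 4·8 + 10)/6 = 48/6 = 8; σ²_Task 2 = ((10−6)/6)² = 0.444
te_Task 3 = (11 + 4·14 + 17)/6 = 84/6 = 14; σ²_Task 3 = ((17−11)/6)² = 1.000
te_Task 4 = (12 + 4·14 + 22)/6 = 90/6 = 15; σ²_Task 4 = ((22−12)/6)² = 2.778
te_Task 5 = (6 + 4·10 + 14)/6 = 60/6 = 10; σ²_Task 5 = ((14−6)/6)² = 1.778
te_Task 6 = (4 + 4·7 + 22)/6 = 54/6 = 9; σ²_Task 6 = ((22−4)/6)² = 9.000
te_Task 7 = (4 + 4·9 + 20)/6 = 60/6 = 10; σ²_Task 7 = ((20−4)/6)² = 7.111
te_Task 8 = (13 + 4·14 + 15)/6 = 84/6 = 14; σ²_Task 8 = ((15−13)/6)² = 0.111
te_Task 9 = (2 + 4·6 + 10)/6 = 36/6 = 6; σ²_Task 9 = ((10−2)/6)² = 1.778
te_Task 10 = (3 + 4·7 + 11)/6 = 42/6 = 7; σ²_Task 10 = ((11−3)/6)² = 1.778

Forward pass:
ES_Task 1 = 0; EF_Task 1 = 4
ES_Task 2 = 4; EF_Task 2 = 4+8 = 12
ES_Task 3 = 4; EF_Task 3 = 4+14 = 18
ES_Task 4 = 4; EF_Task 4 = 4+15 = 19
ES_Task 5 = max(EF_Task 3=18, EF_Task 4=19) = 19; EF_Task 5 = 19+10 = 29
ES_Task 6 = max(EF_Task 1=4, EF_Task 4=19) = 19; EF_Task 6 = 19+9 = 28
ES_Task 7 = max(EF_Task 1=4, EF_Task 4=19) = 19; EF_Task 7 = 19+10 = 29
ES_Task 8 = max(EF_Task 2=12, EF_Task 4=19) = 19; EF_Task 8 = 19+14 = 33
ES_Task 9 = max(EF_Task 3=18, EF_Task 4=19) = 19; EF_Task 9 = 19+6 = 25
ES_Task 10 = max(EF_Task 5=29, EF_Task 6=28, EF_Task 7=29, EF_Task 8=33, EF_Task 9=25) = 33; EF_Task 10 = 33+7 = 40
Expected project duration μ = 40 days. Critical path: Task 1 → Task 4 → Task 8 → Task 10.

Variance along critical path = 2.778 + 2.778 + 0.111 + 1.778 = 7.444; σ = 2.728 days.
D = μ + z·σ = 40 + 0.842·2.728 = 42.3 days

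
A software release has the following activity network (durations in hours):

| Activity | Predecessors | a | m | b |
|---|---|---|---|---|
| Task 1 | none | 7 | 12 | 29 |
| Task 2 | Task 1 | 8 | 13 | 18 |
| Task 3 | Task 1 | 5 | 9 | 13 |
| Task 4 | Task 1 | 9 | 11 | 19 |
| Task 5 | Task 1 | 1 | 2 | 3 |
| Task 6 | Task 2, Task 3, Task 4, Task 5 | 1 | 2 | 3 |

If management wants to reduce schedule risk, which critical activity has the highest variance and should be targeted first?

te_Task 1 = (7 + 4·12 + 29)/6 = 84/6 = 14; σ²_Task 1 = ((29−7)/6)² = 13.444
te_Task 2 = (8 + 4·13 + 18)/6 = 78/6 = 13; σ²_Task 2 = ((18−8)/6)² = 2.778
te_Task 3 = (5 + 4·9 + 13)/6 = 54/6 = 9; σ²_Task 3 = ((13−5)/6)² = 1.778
te_Task 4 = (9 + 4·11 + 19)/6 = 72/6 = 12; σ²_Task 4 = ((19−9)/6)² = 2.778
te_Task 5 = (1 + 4·2 + 3)/6 = 12/6 = 2; σ²_Task 5 = ((3−1)/6)² = 0.111
te_Task 6 = (1 + 4·2 + 3)/6 = 12/6 = 2; σ²_Task 6 = ((3−1)/6)² = 0.111

Forward pass:
ES_Task 1 = 0; EF_Task 1 = 14
ES_Task 2 = 14; EF_Task 2 = 14+13 = 27
ES_Task 3 = 14; EF_Task 3 = 14+9 = 23
ES_Task 4 = 14; EF_Task 4 = 14+12 = 26
ES_Task 5 = 14; EF_Task 5 = 14+2 = 16
ES_Task 6 = max(EF_Task 2=27, EF_Task 3=23, EF_Task 4=26, EF_Task 5=16) = 27; EF_Task 6 = 27+2 = 29
Expected project duration μ = 29 hours. Critical path: Task 1 → Task 2 → Task 6.

Variances on critical path: σ²_Task 1=13.444, σ²_Task 2=2.778, σ²_Task 6=0.111.
Largest is σ²_Task 1 = 13.444.

Task 1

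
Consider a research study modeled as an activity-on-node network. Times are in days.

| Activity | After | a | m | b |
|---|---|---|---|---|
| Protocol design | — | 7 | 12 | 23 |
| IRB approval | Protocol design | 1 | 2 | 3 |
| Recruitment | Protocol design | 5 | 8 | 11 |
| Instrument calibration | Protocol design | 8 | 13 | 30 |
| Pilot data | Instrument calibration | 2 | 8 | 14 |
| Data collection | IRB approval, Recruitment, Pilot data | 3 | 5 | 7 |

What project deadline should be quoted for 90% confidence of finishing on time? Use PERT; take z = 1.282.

47.4 days

te_Protocol design = (7 + 4·12 + 23)/6 = 78/6 = 13; σ²_Protocol design = ((23−7)/6)² = 7.111
te_IRB approval = (1 + 4·2 + 3)/6 = 12/6 = 2; σ²_IRB approval = ((3−1)/6)² = 0.111
te_Recruitment = (5 + 4·8 + 11)/6 = 48/6 = 8; σ²_Recruitment = ((11−5)/6)² = 1.000
te_Instrument calibration = (8 + 4·13 + 30)/6 = 90/6 = 15; σ²_Instrument calibration = ((30−8)/6)² = 13.444
te_Pilot data = (2 + 4·8 + 14)/6 = 48/6 = 8; σ²_Pilot data = ((14−2)/6)² = 4.000
te_Data collection = (3 + 4·5 + 7)/6 = 30/6 = 5; σ²_Data collection = ((7−3)/6)² = 0.444

Forward pass:
ES_Protocol design = 0; EF_Protocol design = 13
ES_IRB approval = 13; EF_IRB approval = 13+2 = 15
ES_Recruitment = 13; EF_Recruitment = 13+8 = 21
ES_Instrument calibration = 13; EF_Instrument calibration = 13+15 = 28
ES_Pilot data = 28; EF_Pilot data = 28+8 = 36
ES_Data collection = max(EF_IRB approval=15, EF_Recruitment=21, EF_Pilot data=36) = 36; EF_Data collection = 36+5 = 41
Expected project duration μ = 41 days. Critical path: Protocol design → Instrument calibration → Pilot data → Data collection.

Variance along critical path = 7.111 + 13.444 + 4.000 + 0.444 = 25.000; σ = 5.000 days.
D = μ + z·σ = 41 + 1.282·5.000 = 47.4 days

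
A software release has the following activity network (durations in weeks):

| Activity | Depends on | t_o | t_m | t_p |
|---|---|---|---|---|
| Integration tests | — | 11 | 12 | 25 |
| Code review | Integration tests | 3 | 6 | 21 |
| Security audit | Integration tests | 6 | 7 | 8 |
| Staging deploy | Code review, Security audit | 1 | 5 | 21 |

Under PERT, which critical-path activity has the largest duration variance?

Staging deploy

te_Integration tests = (11 + 4·12 + 25)/6 = 84/6 = 14; σ²_Integration tests = ((25−11)/6)² = 5.444
te_Code review = (3 + 4·6 + 21)/6 = 48/6 = 8; σ²_Code review = ((21−3)/6)² = 9.000
te_Security audit = (6 + 4·7 + 8)/6 = 42/6 = 7; σ²_Security audit = ((8−6)/6)² = 0.111
te_Staging deploy = (1 + 4·5 + 21)/6 = 42/6 = 7; σ²_Staging deploy = ((21−1)/6)² = 11.111

Forward pass:
ES_Integration tests = 0; EF_Integration tests = 14
ES_Code review = 14; EF_Code review = 14+8 = 22
ES_Security audit = 14; EF_Security audit = 14+7 = 21
ES_Staging deploy = max(EF_Code review=22, EF_Security audit=21) = 22; EF_Staging deploy = 22+7 = 29
Expected project duration μ = 29 weeks. Critical path: Integration tests → Code review → Staging deploy.

Variances on critical path: σ²_Integration tests=5.444, σ²_Code review=9.000, σ²_Staging deploy=11.111.
Largest is σ²_Staging deploy = 11.111.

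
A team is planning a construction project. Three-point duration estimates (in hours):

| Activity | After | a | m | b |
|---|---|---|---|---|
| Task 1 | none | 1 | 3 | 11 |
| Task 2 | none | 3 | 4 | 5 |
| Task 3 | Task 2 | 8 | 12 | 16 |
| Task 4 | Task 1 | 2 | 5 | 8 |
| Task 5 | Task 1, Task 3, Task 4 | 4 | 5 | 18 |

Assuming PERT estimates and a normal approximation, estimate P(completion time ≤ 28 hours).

0.968

te_Task 1 = (1 + 4·3 + 11)/6 = 24/6 = 4; σ²_Task 1 = ((11−1)/6)² = 2.778
te_Task 2 = (3 + 4·4 + 5)/6 = 24/6 = 4; σ²_Task 2 = ((5−3)/6)² = 0.111
te_Task 3 = (8 + 4·12 + 16)/6 = 72/6 = 12; σ²_Task 3 = ((16−8)/6)² = 1.778
te_Task 4 = (2 + 4·5 + 8)/6 = 30/6 = 5; σ²_Task 4 = ((8−2)/6)² = 1.000
te_Task 5 = (4 + 4·5 + 18)/6 = 42/6 = 7; σ²_Task 5 = ((18−4)/6)² = 5.444

Forward pass:
ES_Task 1 = 0; EF_Task 1 = 4
ES_Task 2 = 0; EF_Task 2 = 4
ES_Task 3 = 4; EF_Task 3 = 4+12 = 16
ES_Task 4 = 4; EF_Task 4 = 4+5 = 9
ES_Task 5 = max(EF_Task 1=4, EF_Task 3=16, EF_Task 4=9) = 16; EF_Task 5 = 16+7 = 23
Expected project duration μ = 23 hours. Critical path: Task 2 → Task 3 → Task 5.

Variance along critical path = 0.111 + 1.778 + 5.444 = 7.333; σ = √7.333 = 2.708 hours.
Z = (28 − 23) / 2.708 = 1.846
P(T ≤ 28) = Φ(1.846) ≈ 0.968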